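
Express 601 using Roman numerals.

Convert 601 to Roman numerals:
  601 contains 1×500 (D)
  101 contains 1×100 (C)
  1 contains 1×1 (I)

DCI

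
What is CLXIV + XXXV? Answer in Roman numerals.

CLXIV = 164
XXXV = 35
164 + 35 = 199

CXCIX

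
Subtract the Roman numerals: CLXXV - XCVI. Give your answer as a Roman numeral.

CLXXV = 175
XCVI = 96
175 - 96 = 79

LXXIX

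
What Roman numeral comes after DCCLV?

DCCLV = 755; next is 756

DCCLVI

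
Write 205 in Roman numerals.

Convert 205 to Roman numerals:
  205 contains 2×100 (CC)
  5 contains 1×5 (V)

CCV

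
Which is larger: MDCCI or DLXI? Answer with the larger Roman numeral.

MDCCI = 1701
DLXI = 561
1701 is larger

MDCCI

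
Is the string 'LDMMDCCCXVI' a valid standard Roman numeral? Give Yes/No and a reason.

'LDMMDCCCXVI': D should not appear more than once

No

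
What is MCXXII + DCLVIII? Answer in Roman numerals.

MCXXII = 1122
DCLVIII = 658
1122 + 658 = 1780

MDCCLXXX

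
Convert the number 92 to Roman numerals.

Convert 92 to Roman numerals:
  92 contains 1×90 (XC)
  2 contains 2×1 (II)

XCII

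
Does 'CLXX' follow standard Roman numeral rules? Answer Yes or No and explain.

'CLXX': Check the rules: uses only the symbols I, V, X, L, C, D, M; no symbol is repeated more than three times in a row; V, L and D each appear at most once; no smaller symbol precedes a larger one (values never increase from left to right). Value: C (100) + L (50) + X (10) + X (10) = 170. So it is a valid standard Roman numeral.

Yes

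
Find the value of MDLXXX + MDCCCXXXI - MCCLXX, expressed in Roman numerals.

MDLXXX = 1580, MDCCCXXXI = 1831, MCCLXX = 1270
1580 + 1831 = 3411
3411 - 1270 = 2141

MMCXLI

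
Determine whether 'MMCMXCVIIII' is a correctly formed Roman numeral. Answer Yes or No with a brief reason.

'MMCMXCVIIII': More than 3 consecutive I's

No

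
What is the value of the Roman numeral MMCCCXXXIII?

MMCCCXXXIII: M=1000, M=1000, C=100, C=100, C=100, X=10, X=10, X=10, I=1, I=1, I=1
1000 + 1000 + 100 + 100 + 100 + 10 + 10 + 10 + 1 + 1 + 1 = 2333

2333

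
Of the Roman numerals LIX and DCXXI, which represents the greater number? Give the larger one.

LIX = 59
DCXXI = 621
621 is larger

DCXXI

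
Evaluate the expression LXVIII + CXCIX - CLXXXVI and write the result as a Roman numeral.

LXVIII = 68, CXCIX = 199, CLXXXVI = 186
68 + 199 = 267
267 - 186 = 81

LXXXI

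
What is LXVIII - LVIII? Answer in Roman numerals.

LXVIII = 68
LVIII = 58
68 - 58 = 10

X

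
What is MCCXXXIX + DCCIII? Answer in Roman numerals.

MCCXXXIX = 1239
DCCIII = 703
1239 + 703 = 1942

MCMXLII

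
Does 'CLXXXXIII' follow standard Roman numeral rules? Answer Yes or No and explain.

'CLXXXXIII': More than 3 consecutive X's

No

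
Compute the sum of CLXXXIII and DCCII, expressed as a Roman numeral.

CLXXXIII = 183
DCCII = 702
183 + 702 = 885

DCCCLXXXV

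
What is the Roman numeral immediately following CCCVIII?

CCCVIII = 308, so the next integer is 308 + 1 = 309

CCCIX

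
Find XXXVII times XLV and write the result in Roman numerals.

XXXVII = 37
XLV = 45
37 × 45 = 1665

MDCLXV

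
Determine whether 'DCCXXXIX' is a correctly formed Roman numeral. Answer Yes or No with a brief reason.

'DCCXXXIX': Check the rules: uses only the symbols I, V, X, L, C, D, M; no symbol is repeated more than three times in a row; V, L and D each appear at most once; the only place a smaller symbol precedes a larger one is the allowed subtractive pair IX, the symbol right after such a pair (if any) is smaller than the pair's first symbol, and otherwise the values never increase from left to right. Value: D (500) + C (100) + C (100) + X (10) + X (10) + X (10) + IX (9) = 739. So it is a valid standard Roman numeral.

Yes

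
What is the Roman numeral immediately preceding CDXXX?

CDXXX = 430, so the previous integer is 430 - 1 = 429

CDXXIX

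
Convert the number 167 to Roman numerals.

Convert 167 to Roman numerals:
  167 contains 1×100 (C)
  67 contains 1×50 (L)
  17 contains 1×10 (X)
  7 contains 1×5 (V)
  2 contains 2×1 (II)

CLXVII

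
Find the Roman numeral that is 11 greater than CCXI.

CCXI = 211
211 + 11 = 222

CCXXII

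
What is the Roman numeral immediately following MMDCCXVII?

MMDCCXVII = 2717; next is 2718

MMDCCXVIII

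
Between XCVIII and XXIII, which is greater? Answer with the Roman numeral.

XCVIII = 98
XXIII = 23
98 is larger

XCVIII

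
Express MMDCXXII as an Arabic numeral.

MMDCXXII: M=1000, M=1000, D=500, C=100, X=10, X=10, I=1, I=1
1000 + 1000 + 500 + 100 + 10 + 10 + 1 + 1 = 2622

2622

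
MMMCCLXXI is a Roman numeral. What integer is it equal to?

MMMCCLXXI: M=1000, M=1000, M=1000, C=100, C=100, L=50, X=10, X=10, I=1
1000 + 1000 + 1000 + 100 + 100 + 50 + 10 + 10 + 1 = 3271

3271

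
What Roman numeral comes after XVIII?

XVIII = 18, so the next integer is 18 + 1 = 19

XIX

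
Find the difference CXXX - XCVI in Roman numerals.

CXXX = 130
XCVI = 96
130 - 96 = 34

XXXIV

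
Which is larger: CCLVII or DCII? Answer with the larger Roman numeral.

CCLVII = 257
DCII = 602
602 is larger

DCII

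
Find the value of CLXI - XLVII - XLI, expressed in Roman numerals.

CLXI = 161, XLVII = 47, XLI = 41
161 - 47 = 114
114 - 41 = 73

LXXIII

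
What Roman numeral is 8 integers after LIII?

LIII = 53
53 + 8 = 61

LXI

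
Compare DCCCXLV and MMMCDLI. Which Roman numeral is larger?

DCCCXLV = 845
MMMCDLI = 3451
3451 is larger

MMMCDLI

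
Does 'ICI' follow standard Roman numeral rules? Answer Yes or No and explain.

'ICI': Invalid subtractive combination: IC

No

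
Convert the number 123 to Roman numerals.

Convert 123 to Roman numerals:
  123 contains 1×100 (C)
  23 contains 2×10 (XX)
  3 contains 3×1 (III)

CXXIII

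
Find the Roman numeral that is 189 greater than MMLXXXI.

MMLXXXI = 2081
2081 + 189 = 2270

MMCCLXX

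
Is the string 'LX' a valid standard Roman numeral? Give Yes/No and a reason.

'LX': Check the rules: uses only the symbols I, V, X, L, C, D, M; no symbol is repeated more than three times in a row; V, L and D each appear at most once; no smaller symbol precedes a larger one (values never increase from left to right). Value: L (50) + X (10) = 60. So it is a valid standard Roman numeral.

Yes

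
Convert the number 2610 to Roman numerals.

Convert 2610 to Roman numerals:
  2610 contains 2×1000 (MM)
  610 contains 1×500 (D)
  110 contains 1×100 (C)
  10 contains 1×10 (X)

MMDCX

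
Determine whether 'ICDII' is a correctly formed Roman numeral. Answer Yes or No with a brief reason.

'ICDII': Invalid subtractive combination: IC

No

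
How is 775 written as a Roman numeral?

Convert 775 to Roman numerals:
  775 contains 1×500 (D)
  275 contains 2×100 (CC)
  75 contains 1×50 (L)
  25 contains 2×10 (XX)
  5 contains 1×5 (V)

DCCLXXV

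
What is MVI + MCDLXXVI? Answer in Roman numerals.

MVI = 1006
MCDLXXVI = 1476
1006 + 1476 = 2482

MMCDLXXXII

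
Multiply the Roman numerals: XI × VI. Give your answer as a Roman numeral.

XI = 11
VI = 6
11 × 6 = 66

LXVI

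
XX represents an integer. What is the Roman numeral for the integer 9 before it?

XX = 20
20 - 9 = 11

XI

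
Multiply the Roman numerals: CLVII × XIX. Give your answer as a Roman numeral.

CLVII = 157
XIX = 19
157 × 19 = 2983

MMCMLXXXIII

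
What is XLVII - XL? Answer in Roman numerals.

XLVII = 47
XL = 40
47 - 40 = 7

VII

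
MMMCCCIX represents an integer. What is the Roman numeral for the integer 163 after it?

MMMCCCIX = 3309
3309 + 163 = 3472

MMMCDLXXII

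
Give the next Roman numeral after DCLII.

DCLII = 652, so the next integer is 652 + 1 = 653

DCLIII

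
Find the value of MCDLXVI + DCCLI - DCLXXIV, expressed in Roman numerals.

MCDLXVI = 1466, DCCLI = 751, DCLXXIV = 674
1466 + 751 = 2217
2217 - 674 = 1543

MDXLIII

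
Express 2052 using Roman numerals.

Convert 2052 to Roman numerals:
  2052 contains 2×1000 (MM)
  52 contains 1×50 (L)
  2 contains 2×1 (II)

MMLII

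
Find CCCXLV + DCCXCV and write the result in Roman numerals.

CCCXLV = 345
DCCXCV = 795
345 + 795 = 1140

MCXL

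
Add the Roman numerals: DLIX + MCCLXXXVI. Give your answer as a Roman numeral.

DLIX = 559
MCCLXXXVI = 1286
559 + 1286 = 1845

MDCCCXLV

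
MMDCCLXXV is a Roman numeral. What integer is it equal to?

MMDCCLXXV: M=1000, M=1000, D=500, C=100, C=100, L=50, X=10, X=10, V=5
1000 + 1000 + 500 + 100 + 100 + 50 + 10 + 10 + 5 = 2775

2775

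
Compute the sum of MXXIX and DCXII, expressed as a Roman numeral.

MXXIX = 1029
DCXII = 612
1029 + 612 = 1641

MDCXLI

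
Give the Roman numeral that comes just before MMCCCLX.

MMCCCLX = 2360; previous is 2359

MMCCCLIX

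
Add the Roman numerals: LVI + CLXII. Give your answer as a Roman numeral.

LVI = 56
CLXII = 162
56 + 162 = 218

CCXVIII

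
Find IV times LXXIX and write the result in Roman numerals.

IV = 4
LXXIX = 79
4 × 79 = 316

CCCXVI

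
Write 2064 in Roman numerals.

Convert 2064 to Roman numerals:
  2064 contains 2×1000 (MM)
  64 contains 1×50 (L)
  14 contains 1×10 (X)
  4 contains 1×4 (IV)

MMLXIV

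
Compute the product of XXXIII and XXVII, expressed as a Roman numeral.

XXXIII = 33
XXVII = 27
33 × 27 = 891

DCCCXCI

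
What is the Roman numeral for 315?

Convert 315 to Roman numerals:
  315 contains 3×100 (CCC)
  15 contains 1×10 (X)
  5 contains 1×5 (V)

CCCXV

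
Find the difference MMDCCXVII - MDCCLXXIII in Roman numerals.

MMDCCXVII = 2717
MDCCLXXIII = 1773
2717 - 1773 = 944

CMXLIV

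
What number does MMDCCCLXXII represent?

MMDCCCLXXII: M=1000, M=1000, D=500, C=100, C=100, C=100, L=50, X=10, X=10, I=1, I=1
1000 + 1000 + 500 + 100 + 100 + 100 + 50 + 10 + 10 + 1 + 1 = 2872

2872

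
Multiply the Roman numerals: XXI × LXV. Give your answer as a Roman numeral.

XXI = 21
LXV = 65
21 × 65 = 1365

MCCCLXV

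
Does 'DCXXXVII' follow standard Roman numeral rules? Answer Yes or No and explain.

'DCXXXVII': Check the rules: uses only the symbols I, V, X, L, C, D, M; no symbol is repeated more than three times in a row; V, L and D each appear at most once; no smaller symbol precedes a larger one (values never increase from left to right). Value: D (500) + C (100) + X (10) + X (10) + X (10) + V (5) + I (1) + I (1) = 637. So it is a valid standard Roman numeral.

Yes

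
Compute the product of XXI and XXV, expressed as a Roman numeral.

XXI = 21
XXV = 25
21 × 25 = 525

DXXV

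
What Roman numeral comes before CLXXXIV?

CLXXXIV = 184, so the previous integer is 184 - 1 = 183

CLXXXIII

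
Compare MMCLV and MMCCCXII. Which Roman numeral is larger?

MMCLV = 2155
MMCCCXII = 2312
2312 is larger

MMCCCXII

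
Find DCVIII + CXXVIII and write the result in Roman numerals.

DCVIII = 608
CXXVIII = 128
608 + 128 = 736

DCCXXXVI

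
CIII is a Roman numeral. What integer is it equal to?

CIII: C=100, I=1, I=1, I=1
100 + 1 + 1 + 1 = 103

103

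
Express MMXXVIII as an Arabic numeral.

MMXXVIII: M=1000, M=1000, X=10, X=10, V=5, I=1, I=1, I=1
1000 + 1000 + 10 + 10 + 5 + 1 + 1 + 1 = 2028

2028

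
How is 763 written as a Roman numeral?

Convert 763 to Roman numerals:
  763 contains 1×500 (D)
  263 contains 2×100 (CC)
  63 contains 1×50 (L)
  13 contains 1×10 (X)
  3 contains 3×1 (III)

DCCLXIII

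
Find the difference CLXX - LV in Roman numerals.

CLXX = 170
LV = 55
170 - 55 = 115

CXV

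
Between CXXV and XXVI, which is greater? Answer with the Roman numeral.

CXXV = 125
XXVI = 26
125 is larger

CXXV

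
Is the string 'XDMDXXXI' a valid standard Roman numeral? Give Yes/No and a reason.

'XDMDXXXI': D should not appear more than once

No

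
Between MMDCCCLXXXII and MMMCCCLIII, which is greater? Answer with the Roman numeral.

MMDCCCLXXXII = 2882
MMMCCCLIII = 3353
3353 is larger

MMMCCCLIII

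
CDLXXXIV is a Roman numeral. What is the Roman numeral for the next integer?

CDLXXXIV = 484; next is 485

CDLXXXV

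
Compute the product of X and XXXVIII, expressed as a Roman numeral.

X = 10
XXXVIII = 38
10 × 38 = 380

CCCLXXX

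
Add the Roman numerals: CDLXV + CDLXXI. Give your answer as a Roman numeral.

CDLXV = 465
CDLXXI = 471
465 + 471 = 936

CMXXXVI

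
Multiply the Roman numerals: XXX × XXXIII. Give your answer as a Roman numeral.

XXX = 30
XXXIII = 33
30 × 33 = 990

CMXC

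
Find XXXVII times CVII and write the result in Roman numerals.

XXXVII = 37
CVII = 107
37 × 107 = 3959

MMMCMLIX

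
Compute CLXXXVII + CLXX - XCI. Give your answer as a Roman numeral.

CLXXXVII = 187, CLXX = 170, XCI = 91
187 + 170 = 357
357 - 91 = 266

CCLXVI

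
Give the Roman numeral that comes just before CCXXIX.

CCXXIX = 229, so the previous integer is 229 - 1 = 228

CCXXVIII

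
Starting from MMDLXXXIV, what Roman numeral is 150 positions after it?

MMDLXXXIV = 2584
2584 + 150 = 2734

MMDCCXXXIV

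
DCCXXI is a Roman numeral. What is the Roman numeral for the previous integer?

DCCXXI = 721; previous is 720

DCCXX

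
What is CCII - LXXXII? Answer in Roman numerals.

CCII = 202
LXXXII = 82
202 - 82 = 120

CXX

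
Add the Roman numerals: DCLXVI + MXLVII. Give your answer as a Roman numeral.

DCLXVI = 666
MXLVII = 1047
666 + 1047 = 1713

MDCCXIII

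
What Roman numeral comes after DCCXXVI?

DCCXXVI = 726; next is 727

DCCXXVII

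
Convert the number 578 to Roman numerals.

Convert 578 to Roman numerals:
  578 contains 1×500 (D)
  78 contains 1×50 (L)
  28 contains 2×10 (XX)
  8 contains 1×5 (V)
  3 contains 3×1 (III)

DLXXVIII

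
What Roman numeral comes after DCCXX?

DCCXX = 720, so the next integer is 720 + 1 = 721

DCCXXI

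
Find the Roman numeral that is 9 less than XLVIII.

XLVIII = 48
48 - 9 = 39

XXXIX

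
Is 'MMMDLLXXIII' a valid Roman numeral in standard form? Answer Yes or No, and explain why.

'MMMDLLXXIII': L should not appear more than once

No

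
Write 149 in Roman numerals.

Convert 149 to Roman numerals:
  149 contains 1×100 (C)
  49 contains 1×40 (XL)
  9 contains 1×9 (IX)

CXLIX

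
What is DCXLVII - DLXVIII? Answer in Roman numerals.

DCXLVII = 647
DLXVIII = 568
647 - 568 = 79

LXXIX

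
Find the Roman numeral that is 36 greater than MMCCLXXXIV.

MMCCLXXXIV = 2284
2284 + 36 = 2320

MMCCCXX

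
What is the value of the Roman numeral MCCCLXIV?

MCCCLXIV: M=1000, C=100, C=100, C=100, L=50, X=10, IV=4
1000 + 100 + 100 + 100 + 50 + 10 + 4 = 1364

1364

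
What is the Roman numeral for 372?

Convert 372 to Roman numerals:
  372 contains 3×100 (CCC)
  72 contains 1×50 (L)
  22 contains 2×10 (XX)
  2 contains 2×1 (II)

CCCLXXII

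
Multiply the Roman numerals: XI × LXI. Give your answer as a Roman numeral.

XI = 11
LXI = 61
11 × 61 = 671

DCLXXI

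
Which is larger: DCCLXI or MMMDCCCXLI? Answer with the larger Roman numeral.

DCCLXI = 761
MMMDCCCXLI = 3841
3841 is larger

MMMDCCCXLI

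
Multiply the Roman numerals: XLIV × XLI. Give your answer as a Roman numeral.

XLIV = 44
XLI = 41
44 × 41 = 1804

MDCCCIV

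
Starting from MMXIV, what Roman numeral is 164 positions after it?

MMXIV = 2014
2014 + 164 = 2178

MMCLXXVIII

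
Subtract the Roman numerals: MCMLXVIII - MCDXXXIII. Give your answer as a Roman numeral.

MCMLXVIII = 1968
MCDXXXIII = 1433
1968 - 1433 = 535

DXXXV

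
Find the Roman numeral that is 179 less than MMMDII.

MMMDII = 3502
3502 - 179 = 3323

MMMCCCXXIII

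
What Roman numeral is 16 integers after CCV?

CCV = 205
205 + 16 = 221

CCXXI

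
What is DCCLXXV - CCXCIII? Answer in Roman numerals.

DCCLXXV = 775
CCXCIII = 293
775 - 293 = 482

CDLXXXII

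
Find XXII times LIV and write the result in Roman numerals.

XXII = 22
LIV = 54
22 × 54 = 1188

MCLXXXVIII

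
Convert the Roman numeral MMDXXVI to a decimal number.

MMDXXVI: M=1000, M=1000, D=500, X=10, X=10, V=5, I=1
1000 + 1000 + 500 + 10 + 10 + 5 + 1 = 2526

2526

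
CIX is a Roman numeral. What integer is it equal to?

CIX: C=100, IX=9
100 + 9 = 109

109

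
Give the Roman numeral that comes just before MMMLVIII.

MMMLVIII = 3058; previous is 3057

MMMLVII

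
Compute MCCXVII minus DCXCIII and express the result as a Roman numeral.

MCCXVII = 1217
DCXCIII = 693
1217 - 693 = 524

DXXIV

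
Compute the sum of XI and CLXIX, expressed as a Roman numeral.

XI = 11
CLXIX = 169
11 + 169 = 180

CLXXX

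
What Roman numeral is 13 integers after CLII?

CLII = 152
152 + 13 = 165

CLXV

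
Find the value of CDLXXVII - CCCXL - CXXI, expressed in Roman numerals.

CDLXXVII = 477, CCCXL = 340, CXXI = 121
477 - 340 = 137
137 - 121 = 16

XVI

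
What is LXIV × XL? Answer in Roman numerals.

LXIV = 64
XL = 40
64 × 40 = 2560

MMDLX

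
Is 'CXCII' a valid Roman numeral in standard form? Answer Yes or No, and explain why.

'CXCII': Check the rules: uses only the symbols I, V, X, L, C, D, M; no symbol is repeated more than three times in a row; V, L and D each appear at most once; the only place a smaller symbol precedes a larger one is the allowed subtractive pair XC, the symbol right after such a pair (if any) is smaller than the pair's first symbol, and otherwise the values never increase from left to right. Value: C (100) + XC (90) + I (1) + I (1) = 192. So it is a valid standard Roman numeral.

Yes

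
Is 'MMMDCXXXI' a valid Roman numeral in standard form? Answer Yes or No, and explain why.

'MMMDCXXXI': Check the rules: uses only the symbols I, V, X, L, C, D, M; no symbol is repeated more than three times in a row; V, L and D each appear at most once; no smaller symbol precedes a larger one (values never increase from left to right). Value: M (1000) + M (1000) + M (1000) + D (500) + C (100) + X (10) + X (10) + X (10) + I (1) = 3631. So it is a valid standard Roman numeral.

Yes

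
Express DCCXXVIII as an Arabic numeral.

DCCXXVIII: D=500, C=100, C=100, X=10, X=10, V=5, I=1, I=1, I=1
500 + 100 + 100 + 10 + 10 + 5 + 1 + 1 + 1 = 728

728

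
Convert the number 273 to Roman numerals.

Convert 273 to Roman numerals:
  273 contains 2×100 (CC)
  73 contains 1×50 (L)
  23 contains 2×10 (XX)
  3 contains 3×1 (III)

CCLXXIII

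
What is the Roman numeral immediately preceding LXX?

LXX = 70; previous is 69

LXIX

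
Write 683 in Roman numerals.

Convert 683 to Roman numerals:
  683 contains 1×500 (D)
  183 contains 1×100 (C)
  83 contains 1×50 (L)
  33 contains 3×10 (XXX)
  3 contains 3×1 (III)

DCLXXXIII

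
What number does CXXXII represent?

CXXXII: C=100, X=10, X=10, X=10, I=1, I=1
100 + 10 + 10 + 10 + 1 + 1 = 132

132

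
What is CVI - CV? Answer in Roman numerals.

CVI = 106
CV = 105
106 - 105 = 1

I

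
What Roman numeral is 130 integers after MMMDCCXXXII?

MMMDCCXXXII = 3732
3732 + 130 = 3862

MMMDCCCLXII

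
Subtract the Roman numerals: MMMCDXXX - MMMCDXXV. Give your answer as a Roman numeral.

MMMCDXXX = 3430
MMMCDXXV = 3425
3430 - 3425 = 5

V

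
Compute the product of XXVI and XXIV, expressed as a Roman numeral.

XXVI = 26
XXIV = 24
26 × 24 = 624

DCXXIV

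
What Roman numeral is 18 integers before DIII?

DIII = 503
503 - 18 = 485

CDLXXXV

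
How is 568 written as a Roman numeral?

Convert 568 to Roman numerals:
  568 contains 1×500 (D)
  68 contains 1×50 (L)
  18 contains 1×10 (X)
  8 contains 1×5 (V)
  3 contains 3×1 (III)

DLXVIII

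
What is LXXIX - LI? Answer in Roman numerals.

LXXIX = 79
LI = 51
79 - 51 = 28

XXVIII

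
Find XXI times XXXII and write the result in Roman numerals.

XXI = 21
XXXII = 32
21 × 32 = 672

DCLXXII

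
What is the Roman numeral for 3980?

Convert 3980 to Roman numerals:
  3980 contains 3×1000 (MMM)
  980 contains 1×900 (CM)
  80 contains 1×50 (L)
  30 contains 3×10 (XXX)

MMMCMLXXX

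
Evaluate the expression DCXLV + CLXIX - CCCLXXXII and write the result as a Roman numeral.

DCXLV = 645, CLXIX = 169, CCCLXXXII = 382
645 + 169 = 814
814 - 382 = 432

CDXXXII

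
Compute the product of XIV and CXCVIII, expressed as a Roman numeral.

XIV = 14
CXCVIII = 198
14 × 198 = 2772

MMDCCLXXII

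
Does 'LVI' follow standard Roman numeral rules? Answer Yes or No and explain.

'LVI': Check the rules: uses only the symbols I, V, X, L, C, D, M; no symbol is repeated more than three times in a row; V, L and D each appear at most once; no smaller symbol precedes a larger one (values never increase from left to right). Value: L (50) + V (5) + I (1) = 56. So it is a valid standard Roman numeral.

Yes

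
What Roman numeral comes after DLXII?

DLXII = 562; next is 563

DLXIII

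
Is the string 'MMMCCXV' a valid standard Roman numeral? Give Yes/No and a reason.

'MMMCCXV': Check the rules: uses only the symbols I, V, X, L, C, D, M; no symbol is repeated more than three times in a row; V, L and D each appear at most once; no smaller symbol precedes a larger one (values never increase from left to right). Value: M (1000) + M (1000) + M (1000) + C (100) + C (100) + X (10) + V (5) = 3215. So it is a valid standard Roman numeral.

Yes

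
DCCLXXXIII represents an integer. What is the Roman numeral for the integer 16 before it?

DCCLXXXIII = 783
783 - 16 = 767

DCCLXVII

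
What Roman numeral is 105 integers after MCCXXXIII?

MCCXXXIII = 1233
1233 + 105 = 1338

MCCCXXXVIII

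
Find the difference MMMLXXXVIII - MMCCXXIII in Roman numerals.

MMMLXXXVIII = 3088
MMCCXXIII = 2223
3088 - 2223 = 865

DCCCLXV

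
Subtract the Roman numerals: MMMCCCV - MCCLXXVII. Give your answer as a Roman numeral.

MMMCCCV = 3305
MCCLXXVII = 1277
3305 - 1277 = 2028

MMXXVIII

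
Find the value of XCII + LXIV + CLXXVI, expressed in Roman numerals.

XCII = 92, LXIV = 64, CLXXVI = 176
92 + 64 = 156
156 + 176 = 332

CCCXXXII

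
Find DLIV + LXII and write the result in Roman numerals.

DLIV = 554
LXII = 62
554 + 62 = 616

DCXVI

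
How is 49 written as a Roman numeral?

Convert 49 to Roman numerals:
  49 contains 1×40 (XL)
  9 contains 1×9 (IX)

XLIX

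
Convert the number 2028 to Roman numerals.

Convert 2028 to Roman numerals:
  2028 contains 2×1000 (MM)
  28 contains 2×10 (XX)
  8 contains 1×5 (V)
  3 contains 3×1 (III)

MMXXVIII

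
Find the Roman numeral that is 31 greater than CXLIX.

CXLIX = 149
149 + 31 = 180

CLXXX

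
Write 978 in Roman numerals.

Convert 978 to Roman numerals:
  978 contains 1×900 (CM)
  78 contains 1×50 (L)
  28 contains 2×10 (XX)
  8 contains 1×5 (V)
  3 contains 3×1 (III)

CMLXXVIII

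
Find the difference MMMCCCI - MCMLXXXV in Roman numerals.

MMMCCCI = 3301
MCMLXXXV = 1985
3301 - 1985 = 1316

MCCCXVI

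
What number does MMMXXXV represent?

MMMXXXV: M=1000, M=1000, M=1000, X=10, X=10, X=10, V=5
1000 + 1000 + 1000 + 10 + 10 + 10 + 5 = 3035

3035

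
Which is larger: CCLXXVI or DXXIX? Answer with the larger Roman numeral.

CCLXXVI = 276
DXXIX = 529
529 is larger

DXXIX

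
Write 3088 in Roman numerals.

Convert 3088 to Roman numerals:
  3088 contains 3×1000 (MMM)
  88 contains 1×50 (L)
  38 contains 3×10 (XXX)
  8 contains 1×5 (V)
  3 contains 3×1 (III)

MMMLXXXVIII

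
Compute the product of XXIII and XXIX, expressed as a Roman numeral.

XXIII = 23
XXIX = 29
23 × 29 = 667

DCLXVII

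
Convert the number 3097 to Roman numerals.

Convert 3097 to Roman numerals:
  3097 contains 3×1000 (MMM)
  97 contains 1×90 (XC)
  7 contains 1×5 (V)
  2 contains 2×1 (II)

MMMXCVII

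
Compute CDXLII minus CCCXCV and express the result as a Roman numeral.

CDXLII = 442
CCCXCV = 395
442 - 395 = 47

XLVII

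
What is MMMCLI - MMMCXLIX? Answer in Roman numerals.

MMMCLI = 3151
MMMCXLIX = 3149
3151 - 3149 = 2

II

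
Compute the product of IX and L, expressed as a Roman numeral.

IX = 9
L = 50
9 × 50 = 450

CDL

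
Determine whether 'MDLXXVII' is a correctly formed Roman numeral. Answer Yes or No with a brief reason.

'MDLXXVII': Check the rules: uses only the symbols I, V, X, L, C, D, M; no symbol is repeated more than three times in a row; V, L and D each appear at most once; no smaller symbol precedes a larger one (values never increase from left to right). Value: M (1000) + D (500) + L (50) + X (10) + X (10) + V (5) + I (1) + I (1) = 1577. So it is a valid standard Roman numeral.

Yes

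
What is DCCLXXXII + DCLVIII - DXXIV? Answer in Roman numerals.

DCCLXXXII = 782, DCLVIII = 658, DXXIV = 524
782 + 658 = 1440
1440 - 524 = 916

CMXVI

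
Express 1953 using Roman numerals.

Convert 1953 to Roman numerals:
  1953 contains 1×1000 (M)
  953 contains 1×900 (CM)
  53 contains 1×50 (L)
  3 contains 3×1 (III)

MCMLIII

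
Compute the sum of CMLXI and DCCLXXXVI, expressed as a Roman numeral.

CMLXI = 961
DCCLXXXVI = 786
961 + 786 = 1747

MDCCXLVII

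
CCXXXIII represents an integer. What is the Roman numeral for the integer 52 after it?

CCXXXIII = 233
233 + 52 = 285

CCLXXXV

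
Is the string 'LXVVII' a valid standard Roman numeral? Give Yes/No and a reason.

'LXVVII': V should not appear more than once

No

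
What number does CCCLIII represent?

CCCLIII: C=100, C=100, C=100, L=50, I=1, I=1, I=1
100 + 100 + 100 + 50 + 1 + 1 + 1 = 353

353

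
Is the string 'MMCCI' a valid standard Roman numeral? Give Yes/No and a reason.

'MMCCI': Check the rules: uses only the symbols I, V, X, L, C, D, M; no symbol is repeated more than three times in a row; V, L and D each appear at most once; no smaller symbol precedes a larger one (values never increase from left to right). Value: M (1000) + M (1000) + C (100) + C (100) + I (1) = 2201. So it is a valid standard Roman numeral.

Yes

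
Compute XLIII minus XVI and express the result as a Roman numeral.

XLIII = 43
XVI = 16
43 - 16 = 27

XXVII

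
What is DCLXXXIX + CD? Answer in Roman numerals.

DCLXXXIX = 689
CD = 400
689 + 400 = 1089

MLXXXIX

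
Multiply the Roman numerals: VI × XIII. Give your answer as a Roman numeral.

VI = 6
XIII = 13
6 × 13 = 78

LXXVIII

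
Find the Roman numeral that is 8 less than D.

D = 500
500 - 8 = 492

CDXCII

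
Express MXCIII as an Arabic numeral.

MXCIII: M=1000, XC=90, I=1, I=1, I=1
1000 + 90 + 1 + 1 + 1 = 1093

1093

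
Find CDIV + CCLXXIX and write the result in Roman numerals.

CDIV = 404
CCLXXIX = 279
404 + 279 = 683

DCLXXXIII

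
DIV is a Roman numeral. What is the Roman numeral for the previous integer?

DIV = 504, so the previous integer is 504 - 1 = 503

DIII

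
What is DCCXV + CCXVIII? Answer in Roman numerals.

DCCXV = 715
CCXVIII = 218
715 + 218 = 933

CMXXXIII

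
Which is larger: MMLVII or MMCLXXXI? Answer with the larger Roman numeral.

MMLVII = 2057
MMCLXXXI = 2181
2181 is larger

MMCLXXXI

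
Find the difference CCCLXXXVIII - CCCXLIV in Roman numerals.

CCCLXXXVIII = 388
CCCXLIV = 344
388 - 344 = 44

XLIV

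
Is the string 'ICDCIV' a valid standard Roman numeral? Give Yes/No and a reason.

'ICDCIV': Invalid subtractive combination: IC

No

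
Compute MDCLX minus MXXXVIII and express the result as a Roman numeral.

MDCLX = 1660
MXXXVIII = 1038
1660 - 1038 = 622

DCXXII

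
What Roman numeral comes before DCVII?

DCVII = 607, so the previous integer is 607 - 1 = 606

DCVI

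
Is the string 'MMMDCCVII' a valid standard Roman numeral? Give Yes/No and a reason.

'MMMDCCVII': Check the rules: uses only the symbols I, V, X, L, C, D, M; no symbol is repeated more than three times in a row; V, L and D each appear at most once; no smaller symbol precedes a larger one (values never increase from left to right). Value: M (1000) + M (1000) + M (1000) + D (500) + C (100) + C (100) + V (5) + I (1) + I (1) = 3707. So it is a valid standard Roman numeral.

Yes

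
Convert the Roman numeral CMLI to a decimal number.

CMLI: CM=900, L=50, I=1
900 + 50 + 1 = 951

951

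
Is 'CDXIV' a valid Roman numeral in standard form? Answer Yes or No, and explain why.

'CDXIV': Check the rules: uses only the symbols I, V, X, L, C, D, M; no symbol is repeated more than three times in a row; V, L and D each appear at most once; the only places a smaller symbol precedes a larger one are the allowed subtractive pairs CD, IV, the symbol right after such a pair (if any) is smaller than the pair's first symbol, and otherwise the values never increase from left to right. Value: CD (400) + X (10) + IV (4) = 414. So it is a valid standard Roman numeral.

Yes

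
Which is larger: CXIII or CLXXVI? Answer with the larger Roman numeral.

CXIII = 113
CLXXVI = 176
176 is larger

CLXXVI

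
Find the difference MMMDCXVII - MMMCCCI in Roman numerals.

MMMDCXVII = 3617
MMMCCCI = 3301
3617 - 3301 = 316

CCCXVI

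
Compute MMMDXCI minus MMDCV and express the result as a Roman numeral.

MMMDXCI = 3591
MMDCV = 2605
3591 - 2605 = 986

CMLXXXVI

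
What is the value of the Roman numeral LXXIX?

LXXIX: L=50, X=10, X=10, IX=9
50 + 10 + 10 + 9 = 79

79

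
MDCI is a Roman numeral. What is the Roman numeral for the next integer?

MDCI = 1601; next is 1602

MDCII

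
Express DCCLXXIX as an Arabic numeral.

DCCLXXIX: D=500, C=100, C=100, L=50, X=10, X=10, IX=9
500 + 100 + 100 + 50 + 10 + 10 + 9 = 779

779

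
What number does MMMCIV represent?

MMMCIV: M=1000, M=1000, M=1000, C=100, IV=4
1000 + 1000 + 1000 + 100 + 4 = 3104

3104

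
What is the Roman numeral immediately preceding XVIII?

XVIII = 18, so the previous integer is 18 - 1 = 17

XVII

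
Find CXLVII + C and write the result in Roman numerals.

CXLVII = 147
C = 100
147 + 100 = 247

CCXLVII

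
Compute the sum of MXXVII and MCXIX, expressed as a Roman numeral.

MXXVII = 1027
MCXIX = 1119
1027 + 1119 = 2146

MMCXLVI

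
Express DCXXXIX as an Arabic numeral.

DCXXXIX: D=500, C=100, X=10, X=10, X=10, IX=9
500 + 100 + 10 + 10 + 10 + 9 = 639

639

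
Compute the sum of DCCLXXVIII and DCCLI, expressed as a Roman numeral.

DCCLXXVIII = 778
DCCLI = 751
778 + 751 = 1529

MDXXIX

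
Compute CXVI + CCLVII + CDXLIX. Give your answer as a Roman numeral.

CXVI = 116, CCLVII = 257, CDXLIX = 449
116 + 257 = 373
373 + 449 = 822

DCCCXXII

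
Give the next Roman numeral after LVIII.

LVIII = 58, so the next integer is 58 + 1 = 59

LIX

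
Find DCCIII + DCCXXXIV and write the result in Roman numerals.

DCCIII = 703
DCCXXXIV = 734
703 + 734 = 1437

MCDXXXVII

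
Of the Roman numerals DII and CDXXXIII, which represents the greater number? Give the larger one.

DII = 502
CDXXXIII = 433
502 is larger

DII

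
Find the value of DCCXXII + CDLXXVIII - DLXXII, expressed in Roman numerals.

DCCXXII = 722, CDLXXVIII = 478, DLXXII = 572
722 + 478 = 1200
1200 - 572 = 628

DCXXVIII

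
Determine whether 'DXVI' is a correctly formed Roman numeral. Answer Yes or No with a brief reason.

'DXVI': Check the rules: uses only the symbols I, V, X, L, C, D, M; no symbol is repeated more than three times in a row; V, L and D each appear at most once; no smaller symbol precedes a larger one (values never increase from left to right). Value: D (500) + X (10) + V (5) + I (1) = 516. So it is a valid standard Roman numeral.

Yes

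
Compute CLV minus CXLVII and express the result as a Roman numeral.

CLV = 155
CXLVII = 147
155 - 147 = 8

VIII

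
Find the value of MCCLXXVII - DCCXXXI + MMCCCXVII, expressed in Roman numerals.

MCCLXXVII = 1277, DCCXXXI = 731, MMCCCXVII = 2317
1277 - 731 = 546
546 + 2317 = 2863

MMDCCCLXIII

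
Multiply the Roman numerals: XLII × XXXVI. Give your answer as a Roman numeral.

XLII = 42
XXXVI = 36
42 × 36 = 1512

MDXII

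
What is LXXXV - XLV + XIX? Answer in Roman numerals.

LXXXV = 85, XLV = 45, XIX = 19
85 - 45 = 40
40 + 19 = 59

LIX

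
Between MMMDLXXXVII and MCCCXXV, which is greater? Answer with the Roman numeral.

MMMDLXXXVII = 3587
MCCCXXV = 1325
3587 is larger

MMMDLXXXVII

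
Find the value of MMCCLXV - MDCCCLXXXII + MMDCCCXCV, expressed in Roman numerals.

MMCCLXV = 2265, MDCCCLXXXII = 1882, MMDCCCXCV = 2895
2265 - 1882 = 383
383 + 2895 = 3278

MMMCCLXXVIII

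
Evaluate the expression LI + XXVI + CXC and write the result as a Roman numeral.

LI = 51, XXVI = 26, CXC = 190
51 + 26 = 77
77 + 190 = 267

CCLXVII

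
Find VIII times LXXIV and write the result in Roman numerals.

VIII = 8
LXXIV = 74
8 × 74 = 592

DXCII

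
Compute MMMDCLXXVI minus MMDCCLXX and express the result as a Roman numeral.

MMMDCLXXVI = 3676
MMDCCLXX = 2770
3676 - 2770 = 906

CMVI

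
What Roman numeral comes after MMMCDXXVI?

MMMCDXXVI = 3426; next is 3427

MMMCDXXVII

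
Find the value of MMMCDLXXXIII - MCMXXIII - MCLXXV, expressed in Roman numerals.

MMMCDLXXXIII = 3483, MCMXXIII = 1923, MCLXXV = 1175
3483 - 1923 = 1560
1560 - 1175 = 385

CCCLXXXV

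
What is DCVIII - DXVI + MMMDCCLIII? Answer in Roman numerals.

DCVIII = 608, DXVI = 516, MMMDCCLIII = 3753
608 - 516 = 92
92 + 3753 = 3845

MMMDCCCXLV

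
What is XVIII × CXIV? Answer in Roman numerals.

XVIII = 18
CXIV = 114
18 × 114 = 2052

MMLII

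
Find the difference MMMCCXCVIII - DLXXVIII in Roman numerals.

MMMCCXCVIII = 3298
DLXXVIII = 578
3298 - 578 = 2720

MMDCCXX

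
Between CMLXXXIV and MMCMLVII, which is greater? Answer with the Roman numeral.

CMLXXXIV = 984
MMCMLVII = 2957
2957 is larger

MMCMLVII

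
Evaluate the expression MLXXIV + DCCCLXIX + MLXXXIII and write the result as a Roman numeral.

MLXXIV = 1074, DCCCLXIX = 869, MLXXXIII = 1083
1074 + 869 = 1943
1943 + 1083 = 3026

MMMXXVI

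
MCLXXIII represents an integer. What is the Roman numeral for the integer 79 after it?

MCLXXIII = 1173
1173 + 79 = 1252

MCCLII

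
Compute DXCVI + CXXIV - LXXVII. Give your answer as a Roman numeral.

DXCVI = 596, CXXIV = 124, LXXVII = 77
596 + 124 = 720
720 - 77 = 643

DCXLIII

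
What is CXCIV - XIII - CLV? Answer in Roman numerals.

CXCIV = 194, XIII = 13, CLV = 155
194 - 13 = 181
181 - 155 = 26

XXVI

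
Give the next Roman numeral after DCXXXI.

DCXXXI = 631; next is 632

DCXXXII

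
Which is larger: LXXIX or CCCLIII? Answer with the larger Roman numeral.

LXXIX = 79
CCCLIII = 353
353 is larger

CCCLIII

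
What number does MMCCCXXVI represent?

MMCCCXXVI: M=1000, M=1000, C=100, C=100, C=100, X=10, X=10, V=5, I=1
1000 + 1000 + 100 + 100 + 100 + 10 + 10 + 5 + 1 = 2326

2326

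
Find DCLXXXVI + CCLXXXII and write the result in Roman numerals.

DCLXXXVI = 686
CCLXXXII = 282
686 + 282 = 968

CMLXVIII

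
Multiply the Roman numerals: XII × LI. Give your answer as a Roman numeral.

XII = 12
LI = 51
12 × 51 = 612

DCXII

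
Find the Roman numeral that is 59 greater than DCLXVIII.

DCLXVIII = 668
668 + 59 = 727

DCCXXVII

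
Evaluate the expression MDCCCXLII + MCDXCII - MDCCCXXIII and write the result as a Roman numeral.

MDCCCXLII = 1842, MCDXCII = 1492, MDCCCXXIII = 1823
1842 + 1492 = 3334
3334 - 1823 = 1511

MDXI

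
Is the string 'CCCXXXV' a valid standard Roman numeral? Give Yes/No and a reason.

'CCCXXXV': Check the rules: uses only the symbols I, V, X, L, C, D, M; no symbol is repeated more than three times in a row; V, L and D each appear at most once; no smaller symbol precedes a larger one (values never increase from left to right). Value: C (100) + C (100) + C (100) + X (10) + X (10) + X (10) + V (5) = 335. So it is a valid standard Roman numeral.

Yes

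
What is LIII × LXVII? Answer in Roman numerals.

LIII = 53
LXVII = 67
53 × 67 = 3551

MMMDLI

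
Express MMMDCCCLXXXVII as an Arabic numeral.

MMMDCCCLXXXVII: M=1000, M=1000, M=1000, D=500, C=100, C=100, C=100, L=50, X=10, X=10, X=10, V=5, I=1, I=1
1000 + 1000 + 1000 + 500 + 100 + 100 + 100 + 50 + 10 + 10 + 10 + 5 + 1 + 1 = 3887

3887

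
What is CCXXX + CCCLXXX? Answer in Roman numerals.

CCXXX = 230
CCCLXXX = 380
230 + 380 = 610

DCX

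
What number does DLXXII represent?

DLXXII: D=500, L=50, X=10, X=10, I=1, I=1
500 + 50 + 10 + 10 + 1 + 1 = 572

572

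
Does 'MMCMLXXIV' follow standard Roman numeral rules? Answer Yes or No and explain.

'MMCMLXXIV': Check the rules: uses only the symbols I, V, X, L, C, D, M; no symbol is repeated more than three times in a row; V, L and D each appear at most once; the only places a smaller symbol precedes a larger one are the allowed subtractive pairs CM, IV, the symbol right after such a pair (if any) is smaller than the pair's first symbol, and otherwise the values never increase from left to right. Value: M (1000) + M (1000) + CM (900) + L (50) + X (10) + X (10) + IV (4) = 2974. So it is a valid standard Roman numeral.

Yes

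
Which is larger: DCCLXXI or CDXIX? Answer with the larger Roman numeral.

DCCLXXI = 771
CDXIX = 419
771 is larger

DCCLXXI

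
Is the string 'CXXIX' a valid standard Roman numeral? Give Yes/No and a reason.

'CXXIX': Check the rules: uses only the symbols I, V, X, L, C, D, M; no symbol is repeated more than three times in a row; V, L and D each appear at most once; the only place a smaller symbol precedes a larger one is the allowed subtractive pair IX, the symbol right after such a pair (if any) is smaller than the pair's first symbol, and otherwise the values never increase from left to right. Value: C (100) + X (10) + X (10) + IX (9) = 129. So it is a valid standard Roman numeral.

Yes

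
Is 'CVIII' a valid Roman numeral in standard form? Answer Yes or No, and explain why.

'CVIII': Check the rules: uses only the symbols I, V, X, L, C, D, M; no symbol is repeated more than three times in a row; V, L and D each appear at most once; no smaller symbol precedes a larger one (values never increase from left to right). Value: C (100) + V (5) + I (1) + I (1) + I (1) = 108. So it is a valid standard Roman numeral.

Yes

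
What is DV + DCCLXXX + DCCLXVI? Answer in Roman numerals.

DV = 505, DCCLXXX = 780, DCCLXVI = 766
505 + 780 = 1285
1285 + 766 = 2051

MMLI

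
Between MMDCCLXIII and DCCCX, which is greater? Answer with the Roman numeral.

MMDCCLXIII = 2763
DCCCX = 810
2763 is larger

MMDCCLXIII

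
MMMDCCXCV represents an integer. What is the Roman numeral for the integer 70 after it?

MMMDCCXCV = 3795
3795 + 70 = 3865

MMMDCCCLXV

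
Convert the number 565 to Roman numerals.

Convert 565 to Roman numerals:
  565 contains 1×500 (D)
  65 contains 1×50 (L)
  15 contains 1×10 (X)
  5 contains 1×5 (V)

DLXV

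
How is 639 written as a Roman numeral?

Convert 639 to Roman numerals:
  639 contains 1×500 (D)
  139 contains 1×100 (C)
  39 contains 3×10 (XXX)
  9 contains 1×9 (IX)

DCXXXIX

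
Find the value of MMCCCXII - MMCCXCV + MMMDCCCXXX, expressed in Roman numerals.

MMCCCXII = 2312, MMCCXCV = 2295, MMMDCCCXXX = 3830
2312 - 2295 = 17
17 + 3830 = 3847

MMMDCCCXLVII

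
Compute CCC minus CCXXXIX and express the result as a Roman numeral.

CCC = 300
CCXXXIX = 239
300 - 239 = 61

LXI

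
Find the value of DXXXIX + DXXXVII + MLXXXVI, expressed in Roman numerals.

DXXXIX = 539, DXXXVII = 537, MLXXXVI = 1086
539 + 537 = 1076
1076 + 1086 = 2162

MMCLXII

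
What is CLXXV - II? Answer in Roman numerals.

CLXXV = 175
II = 2
175 - 2 = 173

CLXXIII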